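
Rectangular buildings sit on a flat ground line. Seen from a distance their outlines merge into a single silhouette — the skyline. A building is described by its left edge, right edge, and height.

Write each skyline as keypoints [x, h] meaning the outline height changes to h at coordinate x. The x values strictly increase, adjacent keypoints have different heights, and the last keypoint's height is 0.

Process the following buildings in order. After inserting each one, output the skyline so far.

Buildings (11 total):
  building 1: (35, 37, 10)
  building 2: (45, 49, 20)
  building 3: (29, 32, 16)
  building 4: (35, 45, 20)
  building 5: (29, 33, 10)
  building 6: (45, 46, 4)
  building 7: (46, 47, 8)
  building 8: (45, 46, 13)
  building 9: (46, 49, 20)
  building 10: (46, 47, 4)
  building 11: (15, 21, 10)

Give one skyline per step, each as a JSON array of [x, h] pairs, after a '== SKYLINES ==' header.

== SKYLINES ==
[[35,10],[37,0]]
[[35,10],[37,0],[45,20],[49,0]]
[[29,16],[32,0],[35,10],[37,0],[45,20],[49,0]]
[[29,16],[32,0],[35,20],[49,0]]
[[29,16],[32,10],[33,0],[35,20],[49,0]]
[[29,16],[32,10],[33,0],[35,20],[49,0]]
[[29,16],[32,10],[33,0],[35,20],[49,0]]
[[29,16],[32,10],[33,0],[35,20],[49,0]]
[[29,16],[32,10],[33,0],[35,20],[49,0]]
[[29,16],[32,10],[33,0],[35,20],[49,0]]
[[15,10],[21,0],[29,16],[32,10],[33,0],[35,20],[49,0]]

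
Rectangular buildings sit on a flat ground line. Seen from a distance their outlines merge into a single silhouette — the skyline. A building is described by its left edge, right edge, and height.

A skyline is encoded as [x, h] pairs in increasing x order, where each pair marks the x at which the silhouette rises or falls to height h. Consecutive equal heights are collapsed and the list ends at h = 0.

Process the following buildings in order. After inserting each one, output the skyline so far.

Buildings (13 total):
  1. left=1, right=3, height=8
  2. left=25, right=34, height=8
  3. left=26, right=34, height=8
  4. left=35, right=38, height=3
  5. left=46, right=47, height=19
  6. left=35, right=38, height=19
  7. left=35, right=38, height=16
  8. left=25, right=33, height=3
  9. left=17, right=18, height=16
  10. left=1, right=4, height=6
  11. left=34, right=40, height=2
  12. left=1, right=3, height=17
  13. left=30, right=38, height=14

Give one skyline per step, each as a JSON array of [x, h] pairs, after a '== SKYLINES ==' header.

== SKYLINES ==
[[1,8],[3,0]]
[[1,8],[3,0],[25,8],[34,0]]
[[1,8],[3,0],[25,8],[34,0]]
[[1,8],[3,0],[25,8],[34,0],[35,3],[38,0]]
[[1,8],[3,0],[25,8],[34,0],[35,3],[38,0],[46,19],[47,0]]
[[1,8],[3,0],[25,8],[34,0],[35,19],[38,0],[46,19],[47,0]]
[[1,8],[3,0],[25,8],[34,0],[35,19],[38,0],[46,19],[47,0]]
[[1,8],[3,0],[25,8],[34,0],[35,19],[38,0],[46,19],[47,0]]
[[1,8],[3,0],[17,16],[18,0],[25,8],[34,0],[35,19],[38,0],[46,19],[47,0]]
[[1,8],[3,6],[4,0],[17,16],[18,0],[25,8],[34,0],[35,19],[38,0],[46,19],[47,0]]
[[1,8],[3,6],[4,0],[17,16],[18,0],[25,8],[34,2],[35,19],[38,2],[40,0],[46,19],[47,0]]
[[1,17],[3,6],[4,0],[17,16],[18,0],[25,8],[34,2],[35,19],[38,2],[40,0],[46,19],[47,0]]
[[1,17],[3,6],[4,0],[17,16],[18,0],[25,8],[30,14],[35,19],[38,2],[40,0],[46,19],[47,0]]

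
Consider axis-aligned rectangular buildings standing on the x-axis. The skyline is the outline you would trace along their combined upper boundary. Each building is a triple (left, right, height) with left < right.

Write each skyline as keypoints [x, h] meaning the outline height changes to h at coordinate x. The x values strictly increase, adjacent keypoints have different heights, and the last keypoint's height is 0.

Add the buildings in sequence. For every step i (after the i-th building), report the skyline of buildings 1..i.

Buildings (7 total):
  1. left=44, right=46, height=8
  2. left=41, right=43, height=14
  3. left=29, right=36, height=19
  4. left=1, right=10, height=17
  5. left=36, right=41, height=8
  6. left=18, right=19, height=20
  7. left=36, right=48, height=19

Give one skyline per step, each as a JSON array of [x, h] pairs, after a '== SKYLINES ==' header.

== SKYLINES ==
[[44,8],[46,0]]
[[41,14],[43,0],[44,8],[46,0]]
[[29,19],[36,0],[41,14],[43,0],[44,8],[46,0]]
[[1,17],[10,0],[29,19],[36,0],[41,14],[43,0],[44,8],[46,0]]
[[1,17],[10,0],[29,19],[36,8],[41,14],[43,0],[44,8],[46,0]]
[[1,17],[10,0],[18,20],[19,0],[29,19],[36,8],[41,14],[43,0],[44,8],[46,0]]
[[1,17],[10,0],[18,20],[19,0],[29,19],[48,0]]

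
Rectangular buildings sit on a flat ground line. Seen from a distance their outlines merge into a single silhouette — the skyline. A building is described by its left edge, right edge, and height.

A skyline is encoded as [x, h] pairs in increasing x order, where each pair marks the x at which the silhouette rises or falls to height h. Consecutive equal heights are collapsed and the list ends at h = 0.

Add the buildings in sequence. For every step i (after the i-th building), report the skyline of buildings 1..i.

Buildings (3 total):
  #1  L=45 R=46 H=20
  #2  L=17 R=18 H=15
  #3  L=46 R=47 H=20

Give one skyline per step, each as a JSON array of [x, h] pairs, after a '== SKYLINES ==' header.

== SKYLINES ==
[[45,20],[46,0]]
[[17,15],[18,0],[45,20],[46,0]]
[[17,15],[18,0],[45,20],[47,0]]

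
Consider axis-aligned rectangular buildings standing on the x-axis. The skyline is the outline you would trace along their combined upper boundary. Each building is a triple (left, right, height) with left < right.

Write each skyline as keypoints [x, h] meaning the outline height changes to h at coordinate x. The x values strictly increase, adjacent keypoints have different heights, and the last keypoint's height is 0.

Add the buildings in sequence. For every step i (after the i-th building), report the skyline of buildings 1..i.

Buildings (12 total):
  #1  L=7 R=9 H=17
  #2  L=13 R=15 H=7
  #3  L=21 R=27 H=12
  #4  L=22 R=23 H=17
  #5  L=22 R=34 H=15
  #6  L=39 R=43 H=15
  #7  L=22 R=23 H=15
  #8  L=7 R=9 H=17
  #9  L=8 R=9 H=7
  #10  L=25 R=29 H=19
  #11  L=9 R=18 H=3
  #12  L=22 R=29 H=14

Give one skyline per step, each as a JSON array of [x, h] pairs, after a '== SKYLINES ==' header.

== SKYLINES ==
[[7,17],[9,0]]
[[7,17],[9,0],[13,7],[15,0]]
[[7,17],[9,0],[13,7],[15,0],[21,12],[27,0]]
[[7,17],[9,0],[13,7],[15,0],[21,12],[22,17],[23,12],[27,0]]
[[7,17],[9,0],[13,7],[15,0],[21,12],[22,17],[23,15],[34,0]]
[[7,17],[9,0],[13,7],[15,0],[21,12],[22,17],[23,15],[34,0],[39,15],[43,0]]
[[7,17],[9,0],[13,7],[15,0],[21,12],[22,17],[23,15],[34,0],[39,15],[43,0]]
[[7,17],[9,0],[13,7],[15,0],[21,12],[22,17],[23,15],[34,0],[39,15],[43,0]]
[[7,17],[9,0],[13,7],[15,0],[21,12],[22,17],[23,15],[34,0],[39,15],[43,0]]
[[7,17],[9,0],[13,7],[15,0],[21,12],[22,17],[23,15],[25,19],[29,15],[34,0],[39,15],[43,0]]
[[7,17],[9,3],[13,7],[15,3],[18,0],[21,12],[22,17],[23,15],[25,19],[29,15],[34,0],[39,15],[43,0]]
[[7,17],[9,3],[13,7],[15,3],[18,0],[21,12],[22,17],[23,15],[25,19],[29,15],[34,0],[39,15],[43,0]]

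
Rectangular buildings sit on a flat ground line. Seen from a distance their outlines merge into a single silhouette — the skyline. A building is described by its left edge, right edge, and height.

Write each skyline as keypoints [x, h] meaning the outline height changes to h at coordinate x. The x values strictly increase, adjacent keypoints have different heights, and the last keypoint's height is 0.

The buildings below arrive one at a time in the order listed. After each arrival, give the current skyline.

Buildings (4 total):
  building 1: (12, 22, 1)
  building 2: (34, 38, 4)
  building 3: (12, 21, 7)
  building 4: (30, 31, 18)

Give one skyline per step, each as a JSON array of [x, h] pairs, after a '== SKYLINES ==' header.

== SKYLINES ==
[[12,1],[22,0]]
[[12,1],[22,0],[34,4],[38,0]]
[[12,7],[21,1],[22,0],[34,4],[38,0]]
[[12,7],[21,1],[22,0],[30,18],[31,0],[34,4],[38,0]]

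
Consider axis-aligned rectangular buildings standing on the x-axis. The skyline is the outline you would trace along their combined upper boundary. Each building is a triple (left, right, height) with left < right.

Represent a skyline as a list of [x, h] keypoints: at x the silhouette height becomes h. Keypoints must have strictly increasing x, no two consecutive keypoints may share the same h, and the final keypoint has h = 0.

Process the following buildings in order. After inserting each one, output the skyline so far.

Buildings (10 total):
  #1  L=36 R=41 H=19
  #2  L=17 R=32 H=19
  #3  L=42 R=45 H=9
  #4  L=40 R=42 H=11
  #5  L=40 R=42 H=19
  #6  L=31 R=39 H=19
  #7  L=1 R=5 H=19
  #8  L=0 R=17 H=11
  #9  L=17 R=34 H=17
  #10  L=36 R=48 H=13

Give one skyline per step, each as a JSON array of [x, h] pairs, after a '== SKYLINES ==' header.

== SKYLINES ==
[[36,19],[41,0]]
[[17,19],[32,0],[36,19],[41,0]]
[[17,19],[32,0],[36,19],[41,0],[42,9],[45,0]]
[[17,19],[32,0],[36,19],[41,11],[42,9],[45,0]]
[[17,19],[32,0],[36,19],[42,9],[45,0]]
[[17,19],[42,9],[45,0]]
[[1,19],[5,0],[17,19],[42,9],[45,0]]
[[0,11],[1,19],[5,11],[17,19],[42,9],[45,0]]
[[0,11],[1,19],[5,11],[17,19],[42,9],[45,0]]
[[0,11],[1,19],[5,11],[17,19],[42,13],[48,0]]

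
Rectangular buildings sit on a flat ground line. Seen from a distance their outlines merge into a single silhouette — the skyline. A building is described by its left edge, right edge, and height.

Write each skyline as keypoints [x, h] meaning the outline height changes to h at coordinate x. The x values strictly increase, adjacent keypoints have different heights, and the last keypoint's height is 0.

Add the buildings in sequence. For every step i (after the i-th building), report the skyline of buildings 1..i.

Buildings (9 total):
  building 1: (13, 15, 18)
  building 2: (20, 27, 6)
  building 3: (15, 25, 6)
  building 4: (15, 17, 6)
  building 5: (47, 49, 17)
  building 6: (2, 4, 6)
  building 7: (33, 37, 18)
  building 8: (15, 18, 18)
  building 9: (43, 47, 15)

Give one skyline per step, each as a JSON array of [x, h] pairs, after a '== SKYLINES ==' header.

== SKYLINES ==
[[13,18],[15,0]]
[[13,18],[15,0],[20,6],[27,0]]
[[13,18],[15,6],[27,0]]
[[13,18],[15,6],[27,0]]
[[13,18],[15,6],[27,0],[47,17],[49,0]]
[[2,6],[4,0],[13,18],[15,6],[27,0],[47,17],[49,0]]
[[2,6],[4,0],[13,18],[15,6],[27,0],[33,18],[37,0],[47,17],[49,0]]
[[2,6],[4,0],[13,18],[18,6],[27,0],[33,18],[37,0],[47,17],[49,0]]
[[2,6],[4,0],[13,18],[18,6],[27,0],[33,18],[37,0],[43,15],[47,17],[49,0]]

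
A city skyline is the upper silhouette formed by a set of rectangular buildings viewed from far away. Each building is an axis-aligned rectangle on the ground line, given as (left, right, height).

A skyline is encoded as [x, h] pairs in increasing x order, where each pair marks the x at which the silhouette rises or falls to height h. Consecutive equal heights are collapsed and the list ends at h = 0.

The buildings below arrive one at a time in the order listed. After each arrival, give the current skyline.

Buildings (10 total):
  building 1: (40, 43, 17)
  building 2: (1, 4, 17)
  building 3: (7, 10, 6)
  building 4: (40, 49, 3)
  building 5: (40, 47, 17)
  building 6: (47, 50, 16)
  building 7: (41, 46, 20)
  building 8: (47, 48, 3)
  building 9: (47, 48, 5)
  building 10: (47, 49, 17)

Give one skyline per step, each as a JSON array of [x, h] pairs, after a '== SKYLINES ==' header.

== SKYLINES ==
[[40,17],[43,0]]
[[1,17],[4,0],[40,17],[43,0]]
[[1,17],[4,0],[7,6],[10,0],[40,17],[43,0]]
[[1,17],[4,0],[7,6],[10,0],[40,17],[43,3],[49,0]]
[[1,17],[4,0],[7,6],[10,0],[40,17],[47,3],[49,0]]
[[1,17],[4,0],[7,6],[10,0],[40,17],[47,16],[50,0]]
[[1,17],[4,0],[7,6],[10,0],[40,17],[41,20],[46,17],[47,16],[50,0]]
[[1,17],[4,0],[7,6],[10,0],[40,17],[41,20],[46,17],[47,16],[50,0]]
[[1,17],[4,0],[7,6],[10,0],[40,17],[41,20],[46,17],[47,16],[50,0]]
[[1,17],[4,0],[7,6],[10,0],[40,17],[41,20],[46,17],[49,16],[50,0]]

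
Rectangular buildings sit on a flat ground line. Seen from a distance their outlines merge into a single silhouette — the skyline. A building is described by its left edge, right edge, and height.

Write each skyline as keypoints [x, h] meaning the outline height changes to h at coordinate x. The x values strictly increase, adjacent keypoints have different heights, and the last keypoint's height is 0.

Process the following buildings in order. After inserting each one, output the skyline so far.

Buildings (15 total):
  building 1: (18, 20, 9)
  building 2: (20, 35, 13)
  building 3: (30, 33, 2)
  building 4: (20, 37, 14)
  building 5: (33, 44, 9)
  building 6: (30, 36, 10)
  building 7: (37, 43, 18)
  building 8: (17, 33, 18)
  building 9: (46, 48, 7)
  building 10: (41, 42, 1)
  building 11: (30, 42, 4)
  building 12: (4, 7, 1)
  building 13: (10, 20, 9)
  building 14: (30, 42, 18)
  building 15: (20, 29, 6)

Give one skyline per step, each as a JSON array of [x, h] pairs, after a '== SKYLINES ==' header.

== SKYLINES ==
[[18,9],[20,0]]
[[18,9],[20,13],[35,0]]
[[18,9],[20,13],[35,0]]
[[18,9],[20,14],[37,0]]
[[18,9],[20,14],[37,9],[44,0]]
[[18,9],[20,14],[37,9],[44,0]]
[[18,9],[20,14],[37,18],[43,9],[44,0]]
[[17,18],[33,14],[37,18],[43,9],[44,0]]
[[17,18],[33,14],[37,18],[43,9],[44,0],[46,7],[48,0]]
[[17,18],[33,14],[37,18],[43,9],[44,0],[46,7],[48,0]]
[[17,18],[33,14],[37,18],[43,9],[44,0],[46,7],[48,0]]
[[4,1],[7,0],[17,18],[33,14],[37,18],[43,9],[44,0],[46,7],[48,0]]
[[4,1],[7,0],[10,9],[17,18],[33,14],[37,18],[43,9],[44,0],[46,7],[48,0]]
[[4,1],[7,0],[10,9],[17,18],[43,9],[44,0],[46,7],[48,0]]
[[4,1],[7,0],[10,9],[17,18],[43,9],[44,0],[46,7],[48,0]]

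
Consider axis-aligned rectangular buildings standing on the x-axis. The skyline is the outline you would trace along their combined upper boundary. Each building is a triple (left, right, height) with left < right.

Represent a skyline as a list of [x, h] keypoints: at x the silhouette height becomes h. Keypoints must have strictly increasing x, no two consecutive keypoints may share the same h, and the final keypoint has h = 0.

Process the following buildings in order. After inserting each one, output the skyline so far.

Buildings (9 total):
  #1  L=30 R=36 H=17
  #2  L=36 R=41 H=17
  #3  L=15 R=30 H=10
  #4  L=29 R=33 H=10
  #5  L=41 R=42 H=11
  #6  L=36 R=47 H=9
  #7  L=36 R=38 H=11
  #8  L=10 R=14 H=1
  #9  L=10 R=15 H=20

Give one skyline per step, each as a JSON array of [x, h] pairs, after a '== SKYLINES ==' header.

== SKYLINES ==
[[30,17],[36,0]]
[[30,17],[41,0]]
[[15,10],[30,17],[41,0]]
[[15,10],[30,17],[41,0]]
[[15,10],[30,17],[41,11],[42,0]]
[[15,10],[30,17],[41,11],[42,9],[47,0]]
[[15,10],[30,17],[41,11],[42,9],[47,0]]
[[10,1],[14,0],[15,10],[30,17],[41,11],[42,9],[47,0]]
[[10,20],[15,10],[30,17],[41,11],[42,9],[47,0]]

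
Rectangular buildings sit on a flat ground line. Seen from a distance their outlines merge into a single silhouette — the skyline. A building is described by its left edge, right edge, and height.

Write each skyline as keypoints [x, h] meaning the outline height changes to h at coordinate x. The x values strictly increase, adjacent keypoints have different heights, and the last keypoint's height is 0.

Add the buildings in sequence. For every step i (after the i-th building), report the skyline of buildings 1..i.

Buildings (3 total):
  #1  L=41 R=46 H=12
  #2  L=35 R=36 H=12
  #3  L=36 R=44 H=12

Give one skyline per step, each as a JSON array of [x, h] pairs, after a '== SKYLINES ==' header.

== SKYLINES ==
[[41,12],[46,0]]
[[35,12],[36,0],[41,12],[46,0]]
[[35,12],[46,0]]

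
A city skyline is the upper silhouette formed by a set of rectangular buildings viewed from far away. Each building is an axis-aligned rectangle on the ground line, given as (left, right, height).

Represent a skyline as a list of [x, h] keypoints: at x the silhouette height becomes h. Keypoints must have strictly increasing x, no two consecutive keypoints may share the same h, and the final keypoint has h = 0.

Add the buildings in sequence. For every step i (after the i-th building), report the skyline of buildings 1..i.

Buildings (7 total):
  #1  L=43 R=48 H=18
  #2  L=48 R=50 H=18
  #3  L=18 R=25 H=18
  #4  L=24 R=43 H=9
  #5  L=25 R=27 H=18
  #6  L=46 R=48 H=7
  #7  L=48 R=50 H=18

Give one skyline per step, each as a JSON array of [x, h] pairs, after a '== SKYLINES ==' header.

== SKYLINES ==
[[43,18],[48,0]]
[[43,18],[50,0]]
[[18,18],[25,0],[43,18],[50,0]]
[[18,18],[25,9],[43,18],[50,0]]
[[18,18],[27,9],[43,18],[50,0]]
[[18,18],[27,9],[43,18],[50,0]]
[[18,18],[27,9],[43,18],[50,0]]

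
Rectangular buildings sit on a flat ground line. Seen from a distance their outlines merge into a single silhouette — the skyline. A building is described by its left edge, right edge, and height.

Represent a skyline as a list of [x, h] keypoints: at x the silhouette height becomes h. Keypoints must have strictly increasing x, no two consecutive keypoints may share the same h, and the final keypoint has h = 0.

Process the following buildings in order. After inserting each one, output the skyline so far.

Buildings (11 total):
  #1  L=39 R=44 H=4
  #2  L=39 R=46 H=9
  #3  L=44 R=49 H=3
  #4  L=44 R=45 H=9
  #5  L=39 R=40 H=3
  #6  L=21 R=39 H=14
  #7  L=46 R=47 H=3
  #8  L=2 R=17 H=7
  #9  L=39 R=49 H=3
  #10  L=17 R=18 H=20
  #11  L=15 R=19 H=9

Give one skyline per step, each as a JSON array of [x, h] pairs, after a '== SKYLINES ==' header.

== SKYLINES ==
[[39,4],[44,0]]
[[39,9],[46,0]]
[[39,9],[46,3],[49,0]]
[[39,9],[46,3],[49,0]]
[[39,9],[46,3],[49,0]]
[[21,14],[39,9],[46,3],[49,0]]
[[21,14],[39,9],[46,3],[49,0]]
[[2,7],[17,0],[21,14],[39,9],[46,3],[49,0]]
[[2,7],[17,0],[21,14],[39,9],[46,3],[49,0]]
[[2,7],[17,20],[18,0],[21,14],[39,9],[46,3],[49,0]]
[[2,7],[15,9],[17,20],[18,9],[19,0],[21,14],[39,9],[46,3],[49,0]]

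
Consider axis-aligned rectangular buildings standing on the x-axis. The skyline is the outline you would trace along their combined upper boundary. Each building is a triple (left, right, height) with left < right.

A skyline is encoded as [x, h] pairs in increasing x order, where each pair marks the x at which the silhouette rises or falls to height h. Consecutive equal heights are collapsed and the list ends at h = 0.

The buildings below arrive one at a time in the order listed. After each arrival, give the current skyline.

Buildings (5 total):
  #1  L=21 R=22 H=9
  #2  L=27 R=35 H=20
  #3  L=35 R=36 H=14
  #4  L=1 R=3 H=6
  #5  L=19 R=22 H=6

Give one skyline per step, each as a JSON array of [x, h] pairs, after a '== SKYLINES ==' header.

== SKYLINES ==
[[21,9],[22,0]]
[[21,9],[22,0],[27,20],[35,0]]
[[21,9],[22,0],[27,20],[35,14],[36,0]]
[[1,6],[3,0],[21,9],[22,0],[27,20],[35,14],[36,0]]
[[1,6],[3,0],[19,6],[21,9],[22,0],[27,20],[35,14],[36,0]]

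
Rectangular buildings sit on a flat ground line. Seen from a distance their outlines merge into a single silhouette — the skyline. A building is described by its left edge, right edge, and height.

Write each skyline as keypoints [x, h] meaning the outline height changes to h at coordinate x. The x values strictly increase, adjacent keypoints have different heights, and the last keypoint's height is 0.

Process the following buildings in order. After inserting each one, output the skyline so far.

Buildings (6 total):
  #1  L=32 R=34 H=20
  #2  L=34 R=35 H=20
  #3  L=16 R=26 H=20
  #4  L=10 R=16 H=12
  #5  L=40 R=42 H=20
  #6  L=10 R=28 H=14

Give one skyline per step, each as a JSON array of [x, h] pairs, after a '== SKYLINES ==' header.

== SKYLINES ==
[[32,20],[34,0]]
[[32,20],[35,0]]
[[16,20],[26,0],[32,20],[35,0]]
[[10,12],[16,20],[26,0],[32,20],[35,0]]
[[10,12],[16,20],[26,0],[32,20],[35,0],[40,20],[42,0]]
[[10,14],[16,20],[26,14],[28,0],[32,20],[35,0],[40,20],[42,0]]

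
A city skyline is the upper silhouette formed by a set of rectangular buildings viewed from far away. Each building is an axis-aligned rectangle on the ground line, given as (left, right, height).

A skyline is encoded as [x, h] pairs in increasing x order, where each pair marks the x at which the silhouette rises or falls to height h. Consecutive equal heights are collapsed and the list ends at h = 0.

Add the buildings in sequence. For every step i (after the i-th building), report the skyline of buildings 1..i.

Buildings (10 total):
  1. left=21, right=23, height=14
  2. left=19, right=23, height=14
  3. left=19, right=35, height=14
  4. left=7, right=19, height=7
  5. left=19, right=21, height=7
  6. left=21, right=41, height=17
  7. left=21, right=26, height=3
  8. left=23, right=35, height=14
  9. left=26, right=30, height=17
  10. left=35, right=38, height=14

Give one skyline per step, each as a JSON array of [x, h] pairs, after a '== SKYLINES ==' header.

== SKYLINES ==
[[21,14],[23,0]]
[[19,14],[23,0]]
[[19,14],[35,0]]
[[7,7],[19,14],[35,0]]
[[7,7],[19,14],[35,0]]
[[7,7],[19,14],[21,17],[41,0]]
[[7,7],[19,14],[21,17],[41,0]]
[[7,7],[19,14],[21,17],[41,0]]
[[7,7],[19,14],[21,17],[41,0]]
[[7,7],[19,14],[21,17],[41,0]]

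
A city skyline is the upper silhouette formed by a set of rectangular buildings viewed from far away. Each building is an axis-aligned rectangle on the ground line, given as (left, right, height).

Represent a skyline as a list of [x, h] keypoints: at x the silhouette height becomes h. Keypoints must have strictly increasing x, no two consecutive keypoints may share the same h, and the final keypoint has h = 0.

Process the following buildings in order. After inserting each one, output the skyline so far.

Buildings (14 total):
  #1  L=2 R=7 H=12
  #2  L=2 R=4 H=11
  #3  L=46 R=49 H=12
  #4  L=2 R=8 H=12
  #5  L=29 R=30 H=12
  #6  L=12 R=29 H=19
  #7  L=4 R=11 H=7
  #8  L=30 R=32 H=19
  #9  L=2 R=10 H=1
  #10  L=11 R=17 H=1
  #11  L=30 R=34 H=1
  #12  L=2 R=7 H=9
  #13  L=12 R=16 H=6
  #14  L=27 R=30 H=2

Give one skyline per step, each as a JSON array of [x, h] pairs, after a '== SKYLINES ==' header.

== SKYLINES ==
[[2,12],[7,0]]
[[2,12],[7,0]]
[[2,12],[7,0],[46,12],[49,0]]
[[2,12],[8,0],[46,12],[49,0]]
[[2,12],[8,0],[29,12],[30,0],[46,12],[49,0]]
[[2,12],[8,0],[12,19],[29,12],[30,0],[46,12],[49,0]]
[[2,12],[8,7],[11,0],[12,19],[29,12],[30,0],[46,12],[49,0]]
[[2,12],[8,7],[11,0],[12,19],[29,12],[30,19],[32,0],[46,12],[49,0]]
[[2,12],[8,7],[11,0],[12,19],[29,12],[30,19],[32,0],[46,12],[49,0]]
[[2,12],[8,7],[11,1],[12,19],[29,12],[30,19],[32,0],[46,12],[49,0]]
[[2,12],[8,7],[11,1],[12,19],[29,12],[30,19],[32,1],[34,0],[46,12],[49,0]]
[[2,12],[8,7],[11,1],[12,19],[29,12],[30,19],[32,1],[34,0],[46,12],[49,0]]
[[2,12],[8,7],[11,1],[12,19],[29,12],[30,19],[32,1],[34,0],[46,12],[49,0]]
[[2,12],[8,7],[11,1],[12,19],[29,12],[30,19],[32,1],[34,0],[46,12],[49,0]]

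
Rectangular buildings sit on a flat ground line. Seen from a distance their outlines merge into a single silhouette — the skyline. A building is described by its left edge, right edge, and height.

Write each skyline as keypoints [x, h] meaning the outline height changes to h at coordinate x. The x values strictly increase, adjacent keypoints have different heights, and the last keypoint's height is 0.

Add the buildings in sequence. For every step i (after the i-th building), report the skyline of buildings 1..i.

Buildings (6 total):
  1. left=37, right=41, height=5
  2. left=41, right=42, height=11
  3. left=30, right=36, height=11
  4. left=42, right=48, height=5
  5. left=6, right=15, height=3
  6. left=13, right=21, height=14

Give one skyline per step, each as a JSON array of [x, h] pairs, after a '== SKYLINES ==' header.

== SKYLINES ==
[[37,5],[41,0]]
[[37,5],[41,11],[42,0]]
[[30,11],[36,0],[37,5],[41,11],[42,0]]
[[30,11],[36,0],[37,5],[41,11],[42,5],[48,0]]
[[6,3],[15,0],[30,11],[36,0],[37,5],[41,11],[42,5],[48,0]]
[[6,3],[13,14],[21,0],[30,11],[36,0],[37,5],[41,11],[42,5],[48,0]]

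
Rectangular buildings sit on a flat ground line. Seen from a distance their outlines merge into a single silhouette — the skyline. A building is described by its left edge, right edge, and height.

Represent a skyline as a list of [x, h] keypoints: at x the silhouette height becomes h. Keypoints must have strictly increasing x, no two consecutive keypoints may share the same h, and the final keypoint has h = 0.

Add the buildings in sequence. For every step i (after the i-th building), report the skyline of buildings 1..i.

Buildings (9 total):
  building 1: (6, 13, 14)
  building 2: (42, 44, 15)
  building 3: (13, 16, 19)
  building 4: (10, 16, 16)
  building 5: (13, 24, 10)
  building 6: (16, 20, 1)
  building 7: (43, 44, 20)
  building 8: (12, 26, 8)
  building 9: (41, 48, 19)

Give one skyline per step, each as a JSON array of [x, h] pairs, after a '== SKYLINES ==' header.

== SKYLINES ==
[[6,14],[13,0]]
[[6,14],[13,0],[42,15],[44,0]]
[[6,14],[13,19],[16,0],[42,15],[44,0]]
[[6,14],[10,16],[13,19],[16,0],[42,15],[44,0]]
[[6,14],[10,16],[13,19],[16,10],[24,0],[42,15],[44,0]]
[[6,14],[10,16],[13,19],[16,10],[24,0],[42,15],[44,0]]
[[6,14],[10,16],[13,19],[16,10],[24,0],[42,15],[43,20],[44,0]]
[[6,14],[10,16],[13,19],[16,10],[24,8],[26,0],[42,15],[43,20],[44,0]]
[[6,14],[10,16],[13,19],[16,10],[24,8],[26,0],[41,19],[43,20],[44,19],[48,0]]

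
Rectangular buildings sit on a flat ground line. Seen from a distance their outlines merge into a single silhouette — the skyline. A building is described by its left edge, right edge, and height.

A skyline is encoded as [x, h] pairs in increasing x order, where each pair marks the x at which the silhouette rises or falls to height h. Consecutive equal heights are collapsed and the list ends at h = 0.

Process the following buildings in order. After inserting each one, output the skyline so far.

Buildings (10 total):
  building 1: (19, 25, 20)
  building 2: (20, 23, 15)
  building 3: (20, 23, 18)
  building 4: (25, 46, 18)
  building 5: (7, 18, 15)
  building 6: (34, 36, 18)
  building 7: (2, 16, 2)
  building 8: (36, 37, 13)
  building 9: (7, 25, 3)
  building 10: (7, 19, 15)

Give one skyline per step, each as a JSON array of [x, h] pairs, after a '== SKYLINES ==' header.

== SKYLINES ==
[[19,20],[25,0]]
[[19,20],[25,0]]
[[19,20],[25,0]]
[[19,20],[25,18],[46,0]]
[[7,15],[18,0],[19,20],[25,18],[46,0]]
[[7,15],[18,0],[19,20],[25,18],[46,0]]
[[2,2],[7,15],[18,0],[19,20],[25,18],[46,0]]
[[2,2],[7,15],[18,0],[19,20],[25,18],[46,0]]
[[2,2],[7,15],[18,3],[19,20],[25,18],[46,0]]
[[2,2],[7,15],[19,20],[25,18],[46,0]]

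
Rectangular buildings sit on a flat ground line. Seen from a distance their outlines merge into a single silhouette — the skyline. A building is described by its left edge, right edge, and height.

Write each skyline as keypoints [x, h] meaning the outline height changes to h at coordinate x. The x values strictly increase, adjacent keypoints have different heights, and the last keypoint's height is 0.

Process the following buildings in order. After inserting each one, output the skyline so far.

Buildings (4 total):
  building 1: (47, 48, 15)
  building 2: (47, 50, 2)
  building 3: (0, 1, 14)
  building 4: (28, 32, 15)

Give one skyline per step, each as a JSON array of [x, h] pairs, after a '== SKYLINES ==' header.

== SKYLINES ==
[[47,15],[48,0]]
[[47,15],[48,2],[50,0]]
[[0,14],[1,0],[47,15],[48,2],[50,0]]
[[0,14],[1,0],[28,15],[32,0],[47,15],[48,2],[50,0]]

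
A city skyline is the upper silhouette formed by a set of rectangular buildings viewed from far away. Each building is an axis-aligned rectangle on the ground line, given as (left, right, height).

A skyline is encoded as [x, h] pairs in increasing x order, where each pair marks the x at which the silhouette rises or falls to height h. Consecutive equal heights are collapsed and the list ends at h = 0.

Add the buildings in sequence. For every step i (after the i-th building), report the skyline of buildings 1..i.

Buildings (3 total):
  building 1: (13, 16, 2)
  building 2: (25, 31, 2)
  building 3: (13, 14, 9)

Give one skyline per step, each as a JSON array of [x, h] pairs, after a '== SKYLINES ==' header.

== SKYLINES ==
[[13,2],[16,0]]
[[13,2],[16,0],[25,2],[31,0]]
[[13,9],[14,2],[16,0],[25,2],[31,0]]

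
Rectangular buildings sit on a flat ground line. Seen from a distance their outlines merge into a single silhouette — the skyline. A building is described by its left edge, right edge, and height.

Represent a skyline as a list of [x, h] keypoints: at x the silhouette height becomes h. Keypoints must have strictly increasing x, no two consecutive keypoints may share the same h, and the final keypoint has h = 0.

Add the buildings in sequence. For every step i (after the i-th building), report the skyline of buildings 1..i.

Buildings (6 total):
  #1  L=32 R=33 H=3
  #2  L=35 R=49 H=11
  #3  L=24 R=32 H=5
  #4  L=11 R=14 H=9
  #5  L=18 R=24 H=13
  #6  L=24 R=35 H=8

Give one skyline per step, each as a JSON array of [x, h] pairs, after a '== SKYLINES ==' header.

== SKYLINES ==
[[32,3],[33,0]]
[[32,3],[33,0],[35,11],[49,0]]
[[24,5],[32,3],[33,0],[35,11],[49,0]]
[[11,9],[14,0],[24,5],[32,3],[33,0],[35,11],[49,0]]
[[11,9],[14,0],[18,13],[24,5],[32,3],[33,0],[35,11],[49,0]]
[[11,9],[14,0],[18,13],[24,8],[35,11],[49,0]]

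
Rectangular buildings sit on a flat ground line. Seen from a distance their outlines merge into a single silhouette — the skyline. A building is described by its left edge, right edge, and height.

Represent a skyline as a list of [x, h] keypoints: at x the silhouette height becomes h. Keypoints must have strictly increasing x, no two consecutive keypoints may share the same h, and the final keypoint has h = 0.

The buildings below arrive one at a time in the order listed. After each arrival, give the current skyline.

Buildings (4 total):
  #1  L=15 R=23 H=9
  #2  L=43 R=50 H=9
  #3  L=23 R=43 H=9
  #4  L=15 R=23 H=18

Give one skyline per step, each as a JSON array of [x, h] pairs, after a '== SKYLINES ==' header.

== SKYLINES ==
[[15,9],[23,0]]
[[15,9],[23,0],[43,9],[50,0]]
[[15,9],[50,0]]
[[15,18],[23,9],[50,0]]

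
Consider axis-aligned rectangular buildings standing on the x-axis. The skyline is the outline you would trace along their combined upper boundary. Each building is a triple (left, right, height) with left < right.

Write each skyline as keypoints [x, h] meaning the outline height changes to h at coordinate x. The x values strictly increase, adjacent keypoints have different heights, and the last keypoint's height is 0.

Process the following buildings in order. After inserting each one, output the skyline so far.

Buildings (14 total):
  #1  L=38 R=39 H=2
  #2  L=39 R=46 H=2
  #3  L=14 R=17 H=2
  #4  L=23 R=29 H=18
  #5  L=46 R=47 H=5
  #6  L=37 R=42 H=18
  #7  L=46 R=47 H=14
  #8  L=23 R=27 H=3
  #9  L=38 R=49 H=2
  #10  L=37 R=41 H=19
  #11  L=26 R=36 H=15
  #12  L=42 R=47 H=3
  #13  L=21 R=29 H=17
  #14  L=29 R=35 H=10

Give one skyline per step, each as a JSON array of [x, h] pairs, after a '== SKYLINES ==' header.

== SKYLINES ==
[[38,2],[39,0]]
[[38,2],[46,0]]
[[14,2],[17,0],[38,2],[46,0]]
[[14,2],[17,0],[23,18],[29,0],[38,2],[46,0]]
[[14,2],[17,0],[23,18],[29,0],[38,2],[46,5],[47,0]]
[[14,2],[17,0],[23,18],[29,0],[37,18],[42,2],[46,5],[47,0]]
[[14,2],[17,0],[23,18],[29,0],[37,18],[42,2],[46,14],[47,0]]
[[14,2],[17,0],[23,18],[29,0],[37,18],[42,2],[46,14],[47,0]]
[[14,2],[17,0],[23,18],[29,0],[37,18],[42,2],[46,14],[47,2],[49,0]]
[[14,2],[17,0],[23,18],[29,0],[37,19],[41,18],[42,2],[46,14],[47,2],[49,0]]
[[14,2],[17,0],[23,18],[29,15],[36,0],[37,19],[41,18],[42,2],[46,14],[47,2],[49,0]]
[[14,2],[17,0],[23,18],[29,15],[36,0],[37,19],[41,18],[42,3],[46,14],[47,2],[49,0]]
[[14,2],[17,0],[21,17],[23,18],[29,15],[36,0],[37,19],[41,18],[42,3],[46,14],[47,2],[49,0]]
[[14,2],[17,0],[21,17],[23,18],[29,15],[36,0],[37,19],[41,18],[42,3],[46,14],[47,2],[49,0]]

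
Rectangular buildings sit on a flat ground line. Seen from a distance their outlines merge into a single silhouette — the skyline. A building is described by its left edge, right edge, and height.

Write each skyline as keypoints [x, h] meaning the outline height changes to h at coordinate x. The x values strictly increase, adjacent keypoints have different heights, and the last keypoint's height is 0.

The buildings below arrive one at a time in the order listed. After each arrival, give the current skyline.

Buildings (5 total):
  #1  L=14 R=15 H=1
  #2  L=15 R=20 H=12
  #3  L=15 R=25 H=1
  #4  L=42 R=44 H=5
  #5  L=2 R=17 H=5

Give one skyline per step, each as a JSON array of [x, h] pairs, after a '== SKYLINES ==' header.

== SKYLINES ==
[[14,1],[15,0]]
[[14,1],[15,12],[20,0]]
[[14,1],[15,12],[20,1],[25,0]]
[[14,1],[15,12],[20,1],[25,0],[42,5],[44,0]]
[[2,5],[15,12],[20,1],[25,0],[42,5],[44,0]]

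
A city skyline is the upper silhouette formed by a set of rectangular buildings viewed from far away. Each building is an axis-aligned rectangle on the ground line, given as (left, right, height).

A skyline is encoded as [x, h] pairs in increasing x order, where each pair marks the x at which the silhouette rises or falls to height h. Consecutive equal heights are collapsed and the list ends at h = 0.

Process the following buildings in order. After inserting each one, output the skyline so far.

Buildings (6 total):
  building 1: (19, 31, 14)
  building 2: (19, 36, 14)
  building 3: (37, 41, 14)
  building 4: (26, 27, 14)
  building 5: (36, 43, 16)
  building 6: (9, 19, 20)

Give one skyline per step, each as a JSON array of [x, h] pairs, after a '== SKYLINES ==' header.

== SKYLINES ==
[[19,14],[31,0]]
[[19,14],[36,0]]
[[19,14],[36,0],[37,14],[41,0]]
[[19,14],[36,0],[37,14],[41,0]]
[[19,14],[36,16],[43,0]]
[[9,20],[19,14],[36,16],[43,0]]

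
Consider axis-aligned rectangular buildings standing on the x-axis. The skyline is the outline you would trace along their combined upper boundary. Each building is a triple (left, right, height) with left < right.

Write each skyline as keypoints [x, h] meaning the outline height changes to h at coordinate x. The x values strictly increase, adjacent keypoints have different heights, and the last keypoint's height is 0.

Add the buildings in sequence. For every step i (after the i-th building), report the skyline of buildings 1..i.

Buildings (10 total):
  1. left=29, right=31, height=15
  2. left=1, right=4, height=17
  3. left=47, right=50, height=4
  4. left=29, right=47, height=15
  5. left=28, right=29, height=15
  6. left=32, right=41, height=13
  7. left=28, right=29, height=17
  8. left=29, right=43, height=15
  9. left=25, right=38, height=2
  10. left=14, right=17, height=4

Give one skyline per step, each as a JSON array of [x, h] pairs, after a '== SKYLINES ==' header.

== SKYLINES ==
[[29,15],[31,0]]
[[1,17],[4,0],[29,15],[31,0]]
[[1,17],[4,0],[29,15],[31,0],[47,4],[50,0]]
[[1,17],[4,0],[29,15],[47,4],[50,0]]
[[1,17],[4,0],[28,15],[47,4],[50,0]]
[[1,17],[4,0],[28,15],[47,4],[50,0]]
[[1,17],[4,0],[28,17],[29,15],[47,4],[50,0]]
[[1,17],[4,0],[28,17],[29,15],[47,4],[50,0]]
[[1,17],[4,0],[25,2],[28,17],[29,15],[47,4],[50,0]]
[[1,17],[4,0],[14,4],[17,0],[25,2],[28,17],[29,15],[47,4],[50,0]]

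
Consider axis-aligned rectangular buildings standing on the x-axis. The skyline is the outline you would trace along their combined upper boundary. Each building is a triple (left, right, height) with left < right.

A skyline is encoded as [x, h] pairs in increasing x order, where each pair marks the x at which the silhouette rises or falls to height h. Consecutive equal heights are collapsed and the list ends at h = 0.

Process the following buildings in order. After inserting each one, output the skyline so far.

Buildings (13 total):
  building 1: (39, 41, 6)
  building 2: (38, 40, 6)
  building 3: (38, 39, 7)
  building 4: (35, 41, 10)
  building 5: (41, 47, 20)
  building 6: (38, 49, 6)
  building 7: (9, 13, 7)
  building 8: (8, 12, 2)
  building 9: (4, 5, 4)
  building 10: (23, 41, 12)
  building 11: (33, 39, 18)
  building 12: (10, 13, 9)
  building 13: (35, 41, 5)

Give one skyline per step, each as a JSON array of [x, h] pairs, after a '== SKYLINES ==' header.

== SKYLINES ==
[[39,6],[41,0]]
[[38,6],[41,0]]
[[38,7],[39,6],[41,0]]
[[35,10],[41,0]]
[[35,10],[41,20],[47,0]]
[[35,10],[41,20],[47,6],[49,0]]
[[9,7],[13,0],[35,10],[41,20],[47,6],[49,0]]
[[8,2],[9,7],[13,0],[35,10],[41,20],[47,6],[49,0]]
[[4,4],[5,0],[8,2],[9,7],[13,0],[35,10],[41,20],[47,6],[49,0]]
[[4,4],[5,0],[8,2],[9,7],[13,0],[23,12],[41,20],[47,6],[49,0]]
[[4,4],[5,0],[8,2],[9,7],[13,0],[23,12],[33,18],[39,12],[41,20],[47,6],[49,0]]
[[4,4],[5,0],[8,2],[9,7],[10,9],[13,0],[23,12],[33,18],[39,12],[41,20],[47,6],[49,0]]
[[4,4],[5,0],[8,2],[9,7],[10,9],[13,0],[23,12],[33,18],[39,12],[41,20],[47,6],[49,0]]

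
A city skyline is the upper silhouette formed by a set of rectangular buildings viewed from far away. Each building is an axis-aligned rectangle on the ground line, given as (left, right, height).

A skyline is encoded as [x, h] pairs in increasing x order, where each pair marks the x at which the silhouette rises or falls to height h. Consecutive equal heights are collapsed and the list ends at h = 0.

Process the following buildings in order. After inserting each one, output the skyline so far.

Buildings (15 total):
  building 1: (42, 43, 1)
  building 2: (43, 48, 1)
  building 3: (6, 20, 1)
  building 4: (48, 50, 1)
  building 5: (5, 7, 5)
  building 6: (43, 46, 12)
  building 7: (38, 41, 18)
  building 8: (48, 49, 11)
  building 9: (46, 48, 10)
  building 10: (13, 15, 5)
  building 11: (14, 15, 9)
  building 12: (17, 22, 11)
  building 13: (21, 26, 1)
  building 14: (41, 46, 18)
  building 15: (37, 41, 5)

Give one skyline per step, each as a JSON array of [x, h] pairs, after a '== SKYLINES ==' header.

== SKYLINES ==
[[42,1],[43,0]]
[[42,1],[48,0]]
[[6,1],[20,0],[42,1],[48,0]]
[[6,1],[20,0],[42,1],[50,0]]
[[5,5],[7,1],[20,0],[42,1],[50,0]]
[[5,5],[7,1],[20,0],[42,1],[43,12],[46,1],[50,0]]
[[5,5],[7,1],[20,0],[38,18],[41,0],[42,1],[43,12],[46,1],[50,0]]
[[5,5],[7,1],[20,0],[38,18],[41,0],[42,1],[43,12],[46,1],[48,11],[49,1],[50,0]]
[[5,5],[7,1],[20,0],[38,18],[41,0],[42,1],[43,12],[46,10],[48,11],[49,1],[50,0]]
[[5,5],[7,1],[13,5],[15,1],[20,0],[38,18],[41,0],[42,1],[43,12],[46,10],[48,11],[49,1],[50,0]]
[[5,5],[7,1],[13,5],[14,9],[15,1],[20,0],[38,18],[41,0],[42,1],[43,12],[46,10],[48,11],[49,1],[50,0]]
[[5,5],[7,1],[13,5],[14,9],[15,1],[17,11],[22,0],[38,18],[41,0],[42,1],[43,12],[46,10],[48,11],[49,1],[50,0]]
[[5,5],[7,1],[13,5],[14,9],[15,1],[17,11],[22,1],[26,0],[38,18],[41,0],[42,1],[43,12],[46,10],[48,11],[49,1],[50,0]]
[[5,5],[7,1],[13,5],[14,9],[15,1],[17,11],[22,1],[26,0],[38,18],[46,10],[48,11],[49,1],[50,0]]
[[5,5],[7,1],[13,5],[14,9],[15,1],[17,11],[22,1],[26,0],[37,5],[38,18],[46,10],[48,11],[49,1],[50,0]]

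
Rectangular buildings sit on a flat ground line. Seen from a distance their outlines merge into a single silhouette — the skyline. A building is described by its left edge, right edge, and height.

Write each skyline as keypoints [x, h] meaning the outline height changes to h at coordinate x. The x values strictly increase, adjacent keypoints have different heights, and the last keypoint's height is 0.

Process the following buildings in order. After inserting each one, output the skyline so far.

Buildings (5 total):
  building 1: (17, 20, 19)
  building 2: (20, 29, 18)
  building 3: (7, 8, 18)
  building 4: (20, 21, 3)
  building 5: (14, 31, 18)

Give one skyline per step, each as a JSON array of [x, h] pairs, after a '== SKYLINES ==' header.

== SKYLINES ==
[[17,19],[20,0]]
[[17,19],[20,18],[29,0]]
[[7,18],[8,0],[17,19],[20,18],[29,0]]
[[7,18],[8,0],[17,19],[20,18],[29,0]]
[[7,18],[8,0],[14,18],[17,19],[20,18],[31,0]]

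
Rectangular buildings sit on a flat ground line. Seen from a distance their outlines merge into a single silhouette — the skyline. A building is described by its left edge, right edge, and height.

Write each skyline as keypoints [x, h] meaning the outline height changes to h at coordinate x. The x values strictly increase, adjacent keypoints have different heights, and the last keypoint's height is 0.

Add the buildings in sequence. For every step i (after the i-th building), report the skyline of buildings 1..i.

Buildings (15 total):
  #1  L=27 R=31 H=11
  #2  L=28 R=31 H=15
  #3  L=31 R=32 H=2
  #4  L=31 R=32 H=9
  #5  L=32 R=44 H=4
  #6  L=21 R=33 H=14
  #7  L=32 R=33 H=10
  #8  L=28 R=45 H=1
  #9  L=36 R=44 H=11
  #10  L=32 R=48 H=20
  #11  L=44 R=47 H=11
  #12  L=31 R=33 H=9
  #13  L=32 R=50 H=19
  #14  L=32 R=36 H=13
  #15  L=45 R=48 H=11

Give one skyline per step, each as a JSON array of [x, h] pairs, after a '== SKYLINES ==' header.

== SKYLINES ==
[[27,11],[31,0]]
[[27,11],[28,15],[31,0]]
[[27,11],[28,15],[31,2],[32,0]]
[[27,11],[28,15],[31,9],[32,0]]
[[27,11],[28,15],[31,9],[32,4],[44,0]]
[[21,14],[28,15],[31,14],[33,4],[44,0]]
[[21,14],[28,15],[31,14],[33,4],[44,0]]
[[21,14],[28,15],[31,14],[33,4],[44,1],[45,0]]
[[21,14],[28,15],[31,14],[33,4],[36,11],[44,1],[45,0]]
[[21,14],[28,15],[31,14],[32,20],[48,0]]
[[21,14],[28,15],[31,14],[32,20],[48,0]]
[[21,14],[28,15],[31,14],[32,20],[48,0]]
[[21,14],[28,15],[31,14],[32,20],[48,19],[50,0]]
[[21,14],[28,15],[31,14],[32,20],[48,19],[50,0]]
[[21,14],[28,15],[31,14],[32,20],[48,19],[50,0]]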